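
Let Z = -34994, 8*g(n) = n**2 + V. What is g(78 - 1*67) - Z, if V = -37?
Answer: 70009/2 ≈ 35005.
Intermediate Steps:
g(n) = -37/8 + n**2/8 (g(n) = (n**2 - 37)/8 = (-37 + n**2)/8 = -37/8 + n**2/8)
g(78 - 1*67) - Z = (-37/8 + (78 - 1*67)**2/8) - 1*(-34994) = (-37/8 + (78 - 67)**2/8) + 34994 = (-37/8 + (1/8)*11**2) + 34994 = (-37/8 + (1/8)*121) + 34994 = (-37/8 + 121/8) + 34994 = 21/2 + 34994 = 70009/2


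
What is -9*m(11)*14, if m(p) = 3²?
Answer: -1134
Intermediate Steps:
m(p) = 9
-9*m(11)*14 = -9*9*14 = -81*14 = -1*1134 = -1134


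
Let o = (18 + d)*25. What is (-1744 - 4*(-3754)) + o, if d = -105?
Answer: 11097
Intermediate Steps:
o = -2175 (o = (18 - 105)*25 = -87*25 = -2175)
(-1744 - 4*(-3754)) + o = (-1744 - 4*(-3754)) - 2175 = (-1744 + 15016) - 2175 = 13272 - 2175 = 11097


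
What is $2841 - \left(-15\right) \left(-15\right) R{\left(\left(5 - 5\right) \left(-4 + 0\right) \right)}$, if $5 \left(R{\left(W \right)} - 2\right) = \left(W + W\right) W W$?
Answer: $2391$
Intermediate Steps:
$R{\left(W \right)} = 2 + \frac{2 W^{3}}{5}$ ($R{\left(W \right)} = 2 + \frac{\left(W + W\right) W W}{5} = 2 + \frac{2 W W W}{5} = 2 + \frac{2 W^{2} W}{5} = 2 + \frac{2 W^{3}}{5}$)
$2841 - \left(-15\right) \left(-15\right) R{\left(\left(5 - 5\right) \left(-4 + 0\right) \right)} = 2841 - \left(-15\right) \left(-15\right) \left(2 + \frac{2 \left(\left(5 - 5\right) \left(-4 + 0\right)\right)^{3}}{5}\right) = 2841 - 225 \left(2 + \frac{2 \left(0 \left(-4\right)\right)^{3}}{5}\right) = 2841 - 225 \left(2 + \frac{2 \cdot 0^{3}}{5}\right) = 2841 - 225 \left(2 + \frac{2}{5} \cdot 0\right) = 2841 - 225 \left(2 + 0\right) = 2841 - 225 \cdot 2 = 2841 - 450 = 2391$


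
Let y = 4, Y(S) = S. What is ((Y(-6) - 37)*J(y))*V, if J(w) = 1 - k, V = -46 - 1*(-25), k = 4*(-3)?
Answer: 11739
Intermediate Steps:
k = -12
V = -21 (V = -46 + 25 = -21)
J(w) = 13 (J(w) = 1 - 1*(-12) = 1 + 12 = 13)
((Y(-6) - 37)*J(y))*V = ((-6 - 37)*13)*(-21) = -43*13*(-21) = -559*(-21) = 11739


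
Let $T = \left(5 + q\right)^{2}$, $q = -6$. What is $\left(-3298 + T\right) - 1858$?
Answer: $-5155$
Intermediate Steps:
$T = 1$ ($T = \left(5 - 6\right)^{2} = \left(-1\right)^{2} = 1$)
$\left(-3298 + T\right) - 1858 = \left(-3298 + 1\right) - 1858 = -3297 - 1858 = -5155$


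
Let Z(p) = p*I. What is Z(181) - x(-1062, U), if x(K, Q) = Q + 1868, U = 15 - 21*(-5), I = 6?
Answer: -902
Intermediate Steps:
Z(p) = 6*p (Z(p) = p*6 = 6*p)
U = 120 (U = 15 + 105 = 120)
x(K, Q) = 1868 + Q
Z(181) - x(-1062, U) = 6*181 - (1868 + 120) = 1086 - 1*1988 = 1086 - 1988 = -902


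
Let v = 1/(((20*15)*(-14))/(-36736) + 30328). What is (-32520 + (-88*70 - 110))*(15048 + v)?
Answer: -11613090515842800/19895243 ≈ -5.8371e+8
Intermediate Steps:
v = 656/19895243 (v = 1/((300*(-14))*(-1/36736) + 30328) = 1/(-4200*(-1/36736) + 30328) = 1/(75/656 + 30328) = 1/(19895243/656) = 656/19895243 ≈ 3.2973e-5)
(-32520 + (-88*70 - 110))*(15048 + v) = (-32520 + (-88*70 - 110))*(15048 + 656/19895243) = (-32520 + (-6160 - 110))*(299383617320/19895243) = (-32520 - 6270)*(299383617320/19895243) = -38790*299383617320/19895243 = -11613090515842800/19895243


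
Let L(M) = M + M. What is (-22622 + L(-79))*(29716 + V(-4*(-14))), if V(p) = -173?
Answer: -672989540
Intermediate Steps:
L(M) = 2*M
(-22622 + L(-79))*(29716 + V(-4*(-14))) = (-22622 + 2*(-79))*(29716 - 173) = (-22622 - 158)*29543 = -22780*29543 = -672989540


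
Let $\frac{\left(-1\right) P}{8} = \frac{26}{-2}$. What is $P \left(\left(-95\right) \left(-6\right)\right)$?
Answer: $59280$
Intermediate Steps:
$P = 104$ ($P = - 8 \frac{26}{-2} = - 8 \cdot 26 \left(- \frac{1}{2}\right) = \left(-8\right) \left(-13\right) = 104$)
$P \left(\left(-95\right) \left(-6\right)\right) = 104 \left(\left(-95\right) \left(-6\right)\right) = 104 \cdot 570 = 59280$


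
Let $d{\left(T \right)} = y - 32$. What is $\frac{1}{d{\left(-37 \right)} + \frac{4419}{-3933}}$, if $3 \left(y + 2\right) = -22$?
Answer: $- \frac{1311}{55661} \approx -0.023553$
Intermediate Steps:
$y = - \frac{28}{3}$ ($y = -2 + \frac{1}{3} \left(-22\right) = -2 - \frac{22}{3} = - \frac{28}{3} \approx -9.3333$)
$d{\left(T \right)} = - \frac{124}{3}$ ($d{\left(T \right)} = - \frac{28}{3} - 32 = - \frac{124}{3}$)
$\frac{1}{d{\left(-37 \right)} + \frac{4419}{-3933}} = \frac{1}{- \frac{124}{3} + \frac{4419}{-3933}} = \frac{1}{- \frac{124}{3} + 4419 \left(- \frac{1}{3933}\right)} = \frac{1}{- \frac{124}{3} - \frac{491}{437}} = \frac{1}{- \frac{55661}{1311}} = - \frac{1311}{55661}$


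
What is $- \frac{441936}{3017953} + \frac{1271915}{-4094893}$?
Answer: $- \frac{5648260322843}{12358194614029} \approx -0.45705$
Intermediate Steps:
$- \frac{441936}{3017953} + \frac{1271915}{-4094893} = \left(-441936\right) \frac{1}{3017953} + 1271915 \left(- \frac{1}{4094893}\right) = - \frac{441936}{3017953} - \frac{1271915}{4094893} = - \frac{5648260322843}{12358194614029}$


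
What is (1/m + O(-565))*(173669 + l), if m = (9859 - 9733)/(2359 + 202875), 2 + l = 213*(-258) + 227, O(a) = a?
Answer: 7971596680/63 ≈ 1.2653e+8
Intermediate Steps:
l = -54729 (l = -2 + (213*(-258) + 227) = -2 + (-54954 + 227) = -2 - 54727 = -54729)
m = 63/102617 (m = 126/205234 = 126*(1/205234) = 63/102617 ≈ 0.00061393)
(1/m + O(-565))*(173669 + l) = (1/(63/102617) - 565)*(173669 - 54729) = (102617/63 - 565)*118940 = (67022/63)*118940 = 7971596680/63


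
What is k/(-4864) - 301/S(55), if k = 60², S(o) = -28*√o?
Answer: -225/304 + 43*√55/220 ≈ 0.70940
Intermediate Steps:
k = 3600
k/(-4864) - 301/S(55) = 3600/(-4864) - 301*(-√55/1540) = 3600*(-1/4864) - (-43)*√55/220 = -225/304 + 43*√55/220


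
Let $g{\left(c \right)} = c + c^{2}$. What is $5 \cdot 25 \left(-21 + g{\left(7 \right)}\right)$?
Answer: $4375$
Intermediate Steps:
$5 \cdot 25 \left(-21 + g{\left(7 \right)}\right) = 5 \cdot 25 \left(-21 + 7 \left(1 + 7\right)\right) = 125 \left(-21 + 7 \cdot 8\right) = 125 \left(-21 + 56\right) = 125 \cdot 35 = 4375$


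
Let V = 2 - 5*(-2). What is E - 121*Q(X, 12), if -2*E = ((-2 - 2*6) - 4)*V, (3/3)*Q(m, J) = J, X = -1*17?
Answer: -1344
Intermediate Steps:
X = -17
V = 12 (V = 2 + 10 = 12)
Q(m, J) = J
E = 108 (E = -((-2 - 2*6) - 4)*12/2 = -((-2 - 12) - 4)*12/2 = -(-14 - 4)*12/2 = -(-9)*12 = -½*(-216) = 108)
E - 121*Q(X, 12) = 108 - 121*12 = 108 - 1452 = -1344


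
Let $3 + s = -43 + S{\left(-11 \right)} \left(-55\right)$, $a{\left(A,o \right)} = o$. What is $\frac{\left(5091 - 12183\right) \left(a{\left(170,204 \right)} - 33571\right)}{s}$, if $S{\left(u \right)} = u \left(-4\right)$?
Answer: $- \frac{13146598}{137} \approx -95961.0$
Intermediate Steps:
$S{\left(u \right)} = - 4 u$
$s = -2466$ ($s = -3 + \left(-43 + \left(-4\right) \left(-11\right) \left(-55\right)\right) = -3 + \left(-43 + 44 \left(-55\right)\right) = -3 - 2463 = -2466$)
$\frac{\left(5091 - 12183\right) \left(a{\left(170,204 \right)} - 33571\right)}{s} = \frac{\left(5091 - 12183\right) \left(204 - 33571\right)}{-2466} = \left(-7092\right) \left(-33367\right) \left(- \frac{1}{2466}\right) = 236638764 \left(- \frac{1}{2466}\right) = - \frac{13146598}{137}$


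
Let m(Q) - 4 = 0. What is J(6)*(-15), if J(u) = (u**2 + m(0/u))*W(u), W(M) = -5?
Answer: 3000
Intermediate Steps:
m(Q) = 4 (m(Q) = 4 + 0 = 4)
J(u) = -20 - 5*u**2 (J(u) = (u**2 + 4)*(-5) = (4 + u**2)*(-5) = -20 - 5*u**2)
J(6)*(-15) = (-20 - 5*6**2)*(-15) = (-20 - 5*36)*(-15) = (-20 - 180)*(-15) = -200*(-15) = 3000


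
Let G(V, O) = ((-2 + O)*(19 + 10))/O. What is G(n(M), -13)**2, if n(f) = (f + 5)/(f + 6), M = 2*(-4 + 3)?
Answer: 189225/169 ≈ 1119.7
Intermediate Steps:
M = -2 (M = 2*(-1) = -2)
n(f) = (5 + f)/(6 + f)
G(V, O) = (-58 + 29*O)/O (G(V, O) = ((-2 + O)*29)/O = (-58 + 29*O)/O)
G(n(M), -13)**2 = (29 - 58/(-13))**2 = (29 - 58*(-1/13))**2 = (29 + 58/13)**2 = (435/13)**2 = 189225/169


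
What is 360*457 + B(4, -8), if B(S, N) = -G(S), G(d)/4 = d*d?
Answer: 164456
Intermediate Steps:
G(d) = 4*d² (G(d) = 4*(d*d) = 4*d²)
B(S, N) = -4*S²
360*457 + B(4, -8) = 360*457 - 4*4² = 164520 - 4*16 = 164520 - 64 = 164456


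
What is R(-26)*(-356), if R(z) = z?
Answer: 9256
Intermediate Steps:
R(-26)*(-356) = -26*(-356) = 9256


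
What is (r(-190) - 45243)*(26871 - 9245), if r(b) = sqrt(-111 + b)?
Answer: -797453118 + 17626*I*sqrt(301) ≈ -7.9745e+8 + 3.058e+5*I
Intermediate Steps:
(r(-190) - 45243)*(26871 - 9245) = (sqrt(-111 - 190) - 45243)*(26871 - 9245) = (sqrt(-301) - 45243)*17626 = (I*sqrt(301) - 45243)*17626 = (-45243 + I*sqrt(301))*17626 = -797453118 + 17626*I*sqrt(301)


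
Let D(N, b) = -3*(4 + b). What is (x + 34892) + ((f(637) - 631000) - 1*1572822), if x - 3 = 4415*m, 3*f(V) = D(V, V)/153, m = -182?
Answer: -454786562/153 ≈ -2.9725e+6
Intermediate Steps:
D(N, b) = -12 - 3*b
f(V) = -4/153 - V/153 (f(V) = ((-12 - 3*V)/153)/3 = ((-12 - 3*V)*(1/153))/3 = (-4/51 - V/51)/3 = -4/153 - V/153)
x = -803527 (x = 3 + 4415*(-182) = 3 - 803530 = -803527)
(x + 34892) + ((f(637) - 631000) - 1*1572822) = (-803527 + 34892) + (((-4/153 - 1/153*637) - 631000) - 1*1572822) = -768635 + (((-4/153 - 637/153) - 631000) - 1572822) = -768635 + ((-641/153 - 631000) - 1572822) = -768635 + (-96543641/153 - 1572822) = -768635 - 337185407/153 = -454786562/153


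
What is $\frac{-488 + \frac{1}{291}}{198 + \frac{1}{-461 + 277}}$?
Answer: $- \frac{26129288}{10601421} \approx -2.4647$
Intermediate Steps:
$\frac{-488 + \frac{1}{291}}{198 + \frac{1}{-461 + 277}} = \frac{-488 + \frac{1}{291}}{198 + \frac{1}{-184}} = - \frac{142007}{291 \left(198 - \frac{1}{184}\right)} = - \frac{142007}{291 \cdot \frac{36431}{184}} = \left(- \frac{142007}{291}\right) \frac{184}{36431} = - \frac{26129288}{10601421}$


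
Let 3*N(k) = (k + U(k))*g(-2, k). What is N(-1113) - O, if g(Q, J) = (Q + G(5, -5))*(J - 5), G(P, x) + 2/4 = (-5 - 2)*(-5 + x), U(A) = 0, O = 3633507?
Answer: 24364008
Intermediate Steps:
G(P, x) = 69/2 - 7*x (G(P, x) = -1/2 + (-5 - 2)*(-5 + x) = -1/2 - 7*(-5 + x) = -1/2 + (35 - 7*x) = 69/2 - 7*x)
g(Q, J) = (-5 + J)*(139/2 + Q) (g(Q, J) = (Q + (69/2 - 7*(-5)))*(J - 5) = (Q + (69/2 + 35))*(-5 + J) = (Q + 139/2)*(-5 + J) = (139/2 + Q)*(-5 + J) = (-5 + J)*(139/2 + Q))
N(k) = k*(-675/2 + 135*k/2)/3 (N(k) = ((k + 0)*(-695/2 - 5*(-2) + 139*k/2 + k*(-2)))/3 = (k*(-695/2 + 10 + 139*k/2 - 2*k))/3 = (k*(-675/2 + 135*k/2))/3 = k*(-675/2 + 135*k/2)/3)
N(-1113) - O = (45/2)*(-1113)*(-5 - 1113) - 1*3633507 = (45/2)*(-1113)*(-1118) - 3633507 = 27997515 - 3633507 = 24364008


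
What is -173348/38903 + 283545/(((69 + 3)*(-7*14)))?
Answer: -1361543847/30499952 ≈ -44.641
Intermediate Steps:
-173348/38903 + 283545/(((69 + 3)*(-7*14))) = -173348*1/38903 + 283545/((72*(-98))) = -173348/38903 + 283545/(-7056) = -173348/38903 + 283545*(-1/7056) = -173348/38903 - 31505/784 = -1361543847/30499952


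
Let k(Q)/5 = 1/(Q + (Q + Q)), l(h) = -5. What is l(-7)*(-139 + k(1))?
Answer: 2060/3 ≈ 686.67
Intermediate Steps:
k(Q) = 5/(3*Q) (k(Q) = 5/(Q + (Q + Q)) = 5/(Q + 2*Q) = 5/((3*Q)) = 5*(1/(3*Q)) = 5/(3*Q))
l(-7)*(-139 + k(1)) = -5*(-139 + (5/3)/1) = -5*(-139 + (5/3)*1) = -5*(-139 + 5/3) = -5*(-412/3) = 2060/3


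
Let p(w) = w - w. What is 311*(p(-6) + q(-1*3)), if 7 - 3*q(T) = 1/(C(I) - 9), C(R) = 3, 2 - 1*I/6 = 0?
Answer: 13373/18 ≈ 742.94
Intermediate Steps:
I = 12 (I = 12 - 6*0 = 12 + 0 = 12)
p(w) = 0
q(T) = 43/18 (q(T) = 7/3 - 1/(3*(3 - 9)) = 7/3 - ⅓/(-6) = 7/3 - ⅓*(-⅙) = 7/3 + 1/18 = 43/18)
311*(p(-6) + q(-1*3)) = 311*(0 + 43/18) = 311*(43/18) = 13373/18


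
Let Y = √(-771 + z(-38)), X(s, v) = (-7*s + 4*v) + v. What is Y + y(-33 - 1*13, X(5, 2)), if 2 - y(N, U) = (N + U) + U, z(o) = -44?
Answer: 98 + I*√815 ≈ 98.0 + 28.548*I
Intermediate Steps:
X(s, v) = -7*s + 5*v
y(N, U) = 2 - N - 2*U (y(N, U) = 2 - ((N + U) + U) = 2 - (N + 2*U) = 2 + (-N - 2*U) = 2 - N - 2*U)
Y = I*√815 (Y = √(-771 - 44) = √(-815) = I*√815 ≈ 28.548*I)
Y + y(-33 - 1*13, X(5, 2)) = I*√815 + (2 - (-33 - 1*13) - 2*(-7*5 + 5*2)) = I*√815 + (2 - (-33 - 13) - 2*(-35 + 10)) = I*√815 + (2 - 1*(-46) - 2*(-25)) = I*√815 + (2 + 46 + 50) = I*√815 + 98 = 98 + I*√815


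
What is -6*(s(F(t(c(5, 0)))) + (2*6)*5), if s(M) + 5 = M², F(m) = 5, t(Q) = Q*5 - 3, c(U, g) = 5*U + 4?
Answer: -480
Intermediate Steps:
c(U, g) = 4 + 5*U
t(Q) = -3 + 5*Q (t(Q) = 5*Q - 3 = -3 + 5*Q)
s(M) = -5 + M²
-6*(s(F(t(c(5, 0)))) + (2*6)*5) = -6*((-5 + 5²) + (2*6)*5) = -6*((-5 + 25) + 12*5) = -6*(20 + 60) = -6*80 = -480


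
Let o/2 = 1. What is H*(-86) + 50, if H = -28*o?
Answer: 4866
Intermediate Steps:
o = 2 (o = 2*1 = 2)
H = -56 (H = -28*2 = -56)
H*(-86) + 50 = -56*(-86) + 50 = 4816 + 50 = 4866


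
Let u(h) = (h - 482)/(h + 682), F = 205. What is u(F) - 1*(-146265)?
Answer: 129736778/887 ≈ 1.4626e+5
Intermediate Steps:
u(h) = (-482 + h)/(682 + h)
u(F) - 1*(-146265) = (-482 + 205)/(682 + 205) - 1*(-146265) = -277/887 + 146265 = 129736778/887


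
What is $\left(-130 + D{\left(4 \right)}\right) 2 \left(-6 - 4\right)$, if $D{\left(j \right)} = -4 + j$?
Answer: $2600$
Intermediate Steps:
$\left(-130 + D{\left(4 \right)}\right) 2 \left(-6 - 4\right) = \left(-130 + \left(-4 + 4\right)\right) 2 \left(-6 - 4\right) = \left(-130 + 0\right) 2 \left(-10\right) = \left(-130\right) \left(-20\right) = 2600$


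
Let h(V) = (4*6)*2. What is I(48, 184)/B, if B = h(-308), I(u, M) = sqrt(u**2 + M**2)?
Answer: sqrt(565)/6 ≈ 3.9616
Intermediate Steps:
h(V) = 48 (h(V) = 24*2 = 48)
I(u, M) = sqrt(M**2 + u**2)
B = 48
I(48, 184)/B = sqrt(184**2 + 48**2)/48 = sqrt(33856 + 2304)*(1/48) = sqrt(36160)*(1/48) = (8*sqrt(565))*(1/48) = sqrt(565)/6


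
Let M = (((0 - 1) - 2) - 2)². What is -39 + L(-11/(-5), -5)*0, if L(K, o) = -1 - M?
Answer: -39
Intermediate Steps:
M = 25 (M = ((-1 - 2) - 2)² = (-3 - 2)² = (-5)² = 25)
L(K, o) = -26 (L(K, o) = -1 - 1*25 = -1 - 25 = -26)
-39 + L(-11/(-5), -5)*0 = -39 - 26*0 = -39 + 0 = -39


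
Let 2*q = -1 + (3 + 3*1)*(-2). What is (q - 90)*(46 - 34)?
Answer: -1158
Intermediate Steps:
q = -13/2 (q = (-1 + (3 + 3*1)*(-2))/2 = (-1 + (3 + 3)*(-2))/2 = (-1 + 6*(-2))/2 = (-1 - 12)/2 = (1/2)*(-13) = -13/2 ≈ -6.5000)
(q - 90)*(46 - 34) = (-13/2 - 90)*(46 - 34) = -193/2*12 = -1158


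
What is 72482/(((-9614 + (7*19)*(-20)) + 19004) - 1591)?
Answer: 72482/5139 ≈ 14.104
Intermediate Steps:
72482/(((-9614 + (7*19)*(-20)) + 19004) - 1591) = 72482/(((-9614 + 133*(-20)) + 19004) - 1591) = 72482/(((-9614 - 2660) + 19004) - 1591) = 72482/((-12274 + 19004) - 1591) = 72482/(6730 - 1591) = 72482/5139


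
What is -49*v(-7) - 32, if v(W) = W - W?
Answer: -32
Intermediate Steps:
v(W) = 0
-49*v(-7) - 32 = -49*0 - 32 = 0 - 32 = -32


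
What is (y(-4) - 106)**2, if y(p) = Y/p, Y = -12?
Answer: 10609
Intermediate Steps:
y(p) = -12/p
(y(-4) - 106)**2 = (-12/(-4) - 106)**2 = (-12*(-1/4) - 106)**2 = (3 - 106)**2 = (-103)**2 = 10609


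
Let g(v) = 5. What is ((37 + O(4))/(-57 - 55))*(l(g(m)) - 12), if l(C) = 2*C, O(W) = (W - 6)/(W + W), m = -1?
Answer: 21/32 ≈ 0.65625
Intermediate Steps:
O(W) = (-6 + W)/(2*W) (O(W) = (-6 + W)/((2*W)) = (-6 + W)*(1/(2*W)) = (-6 + W)/(2*W))
((37 + O(4))/(-57 - 55))*(l(g(m)) - 12) = ((37 + (1/2)*(-6 + 4)/4)/(-57 - 55))*(2*5 - 12) = ((37 + (1/2)*(1/4)*(-2))/(-112))*(10 - 12) = ((37 - 1/4)*(-1/112))*(-2) = ((147/4)*(-1/112))*(-2) = -21/64*(-2) = 21/32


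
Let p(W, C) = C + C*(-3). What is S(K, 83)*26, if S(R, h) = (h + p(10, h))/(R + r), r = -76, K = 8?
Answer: 1079/34 ≈ 31.735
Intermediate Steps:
p(W, C) = -2*C (p(W, C) = C - 3*C = -2*C)
S(R, h) = -h/(-76 + R) (S(R, h) = (h - 2*h)/(R - 76) = (-h)/(-76 + R) = -h/(-76 + R))
S(K, 83)*26 = -1*83/(-76 + 8)*26 = -1*83/(-68)*26 = -1*83*(-1/68)*26 = (83/68)*26 = 1079/34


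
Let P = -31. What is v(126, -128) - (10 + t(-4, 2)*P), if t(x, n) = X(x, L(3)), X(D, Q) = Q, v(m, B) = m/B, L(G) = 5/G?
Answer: 7811/192 ≈ 40.682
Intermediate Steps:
t(x, n) = 5/3
v(126, -128) - (10 + t(-4, 2)*P) = 126/(-128) - (10 + (5/3)*(-31)) = 126*(-1/128) - (10 - 155/3) = -63/64 - 1*(-125/3) = -63/64 + 125/3 = 7811/192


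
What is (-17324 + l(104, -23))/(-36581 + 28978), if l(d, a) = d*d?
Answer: 6508/7603 ≈ 0.85598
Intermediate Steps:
l(d, a) = d²
(-17324 + l(104, -23))/(-36581 + 28978) = (-17324 + 104²)/(-36581 + 28978) = (-17324 + 10816)/(-7603) = -6508*(-1/7603) = 6508/7603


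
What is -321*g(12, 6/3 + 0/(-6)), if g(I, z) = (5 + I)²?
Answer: -92769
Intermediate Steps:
-321*g(12, 6/3 + 0/(-6)) = -321*(5 + 12)² = -321*17² = -321*289 = -92769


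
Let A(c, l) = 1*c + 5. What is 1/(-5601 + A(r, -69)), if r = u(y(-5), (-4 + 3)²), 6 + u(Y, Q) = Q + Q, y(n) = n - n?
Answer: -1/5600 ≈ -0.00017857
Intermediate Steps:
y(n) = 0
u(Y, Q) = -6 + 2*Q (u(Y, Q) = -6 + (Q + Q) = -6 + 2*Q)
r = -4 (r = -6 + 2*(-4 + 3)² = -6 + 2*(-1)² = -6 + 2*1 = -6 + 2 = -4)
A(c, l) = 5 + c (A(c, l) = c + 5 = 5 + c)
1/(-5601 + A(r, -69)) = 1/(-5601 + (5 - 4)) = 1/(-5601 + 1) = 1/(-5600) = -1/5600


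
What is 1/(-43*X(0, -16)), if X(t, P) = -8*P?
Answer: -1/5504 ≈ -0.00018169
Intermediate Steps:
1/(-43*X(0, -16)) = 1/(-(-344)*(-16)) = 1/(-43*128) = 1/(-5504) = -1/5504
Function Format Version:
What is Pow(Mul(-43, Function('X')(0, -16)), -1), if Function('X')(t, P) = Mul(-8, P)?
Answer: Rational(-1, 5504) ≈ -0.00018169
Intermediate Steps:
Pow(Mul(-43, Function('X')(0, -16)), -1) = Pow(Mul(-43, Mul(-8, -16)), -1) = Pow(Mul(-43, 128), -1) = Pow(-5504, -1) = Rational(-1, 5504)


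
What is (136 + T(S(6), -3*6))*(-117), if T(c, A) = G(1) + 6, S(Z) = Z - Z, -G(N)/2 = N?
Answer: -16380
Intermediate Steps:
G(N) = -2*N
S(Z) = 0
T(c, A) = 4 (T(c, A) = -2*1 + 6 = -2 + 6 = 4)
(136 + T(S(6), -3*6))*(-117) = (136 + 4)*(-117) = 140*(-117) = -16380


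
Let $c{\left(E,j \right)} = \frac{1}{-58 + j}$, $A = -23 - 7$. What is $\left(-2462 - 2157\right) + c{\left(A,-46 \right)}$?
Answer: $- \frac{480377}{104} \approx -4619.0$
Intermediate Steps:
$A = -30$ ($A = -23 - 7 = -30$)
$\left(-2462 - 2157\right) + c{\left(A,-46 \right)} = \left(-2462 - 2157\right) + \frac{1}{-58 - 46} = -4619 + \frac{1}{-104} = -4619 - \frac{1}{104} = - \frac{480377}{104}$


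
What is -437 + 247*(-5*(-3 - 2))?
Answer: 5738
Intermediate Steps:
-437 + 247*(-5*(-3 - 2)) = -437 + 247*(-5*(-5)) = -437 + 247*25 = -437 + 6175 = 5738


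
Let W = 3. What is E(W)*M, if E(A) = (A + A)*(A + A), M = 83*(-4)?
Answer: -11952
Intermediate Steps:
M = -332
E(A) = 4*A**2 (E(A) = (2*A)*(2*A) = 4*A**2)
E(W)*M = (4*3**2)*(-332) = (4*9)*(-332) = 36*(-332) = -11952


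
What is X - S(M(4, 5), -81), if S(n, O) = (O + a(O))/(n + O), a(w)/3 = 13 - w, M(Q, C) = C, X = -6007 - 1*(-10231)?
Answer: 321225/76 ≈ 4226.6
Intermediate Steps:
X = 4224 (X = -6007 + 10231 = 4224)
a(w) = 39 - 3*w (a(w) = 3*(13 - w) = 39 - 3*w)
S(n, O) = (39 - 2*O)/(O + n) (S(n, O) = (O + (39 - 3*O))/(n + O) = (39 - 2*O)/(O + n))
X - S(M(4, 5), -81) = 4224 - (39 - 2*(-81))/(-81 + 5) = 4224 - (39 + 162)/(-76) = 4224 - (-1)*201/76 = 4224 - 1*(-201/76) = 4224 + 201/76 = 321225/76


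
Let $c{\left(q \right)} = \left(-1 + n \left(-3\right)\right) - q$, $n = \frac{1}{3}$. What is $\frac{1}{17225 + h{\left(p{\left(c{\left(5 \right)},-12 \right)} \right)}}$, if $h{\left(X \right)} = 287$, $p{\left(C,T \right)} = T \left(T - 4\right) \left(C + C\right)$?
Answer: $\frac{1}{17512} \approx 5.7104 \cdot 10^{-5}$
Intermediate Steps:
$n = \frac{1}{3} \approx 0.33333$
$c{\left(q \right)} = -2 - q$ ($c{\left(q \right)} = \left(-1 + \frac{1}{3} \left(-3\right)\right) - q = \left(-1 - 1\right) - q = -2 - q$)
$p{\left(C,T \right)} = 2 C T \left(-4 + T\right)$ ($p{\left(C,T \right)} = T \left(-4 + T\right) 2 C = T 2 C \left(-4 + T\right) = 2 C T \left(-4 + T\right)$)
$\frac{1}{17225 + h{\left(p{\left(c{\left(5 \right)},-12 \right)} \right)}} = \frac{1}{17225 + 287} = \frac{1}{17512}$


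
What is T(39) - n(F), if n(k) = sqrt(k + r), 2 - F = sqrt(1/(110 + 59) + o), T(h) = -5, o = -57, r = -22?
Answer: -5 - 2*sqrt(-845 - 13*I*sqrt(602))/13 ≈ -5.8299 + 4.5485*I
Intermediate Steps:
F = 2 - 4*I*sqrt(602)/13 (F = 2 - sqrt(1/(110 + 59) - 57) = 2 - sqrt(1/169 - 57) = 2 - sqrt(-9632/169) = 2 - 4*I*sqrt(602)/13 ≈ 2.0 - 7.5494*I)
n(k) = sqrt(-22 + k) (n(k) = sqrt(k - 22) = sqrt(-22 + k))
T(39) - n(F) = -5 - sqrt(-22 + (2 - 4*I*sqrt(602)/13)) = -5 - sqrt(-20 - 4*I*sqrt(602)/13)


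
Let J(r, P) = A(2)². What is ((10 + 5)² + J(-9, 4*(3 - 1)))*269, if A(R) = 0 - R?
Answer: 61601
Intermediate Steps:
A(R) = -R
J(r, P) = 4 (J(r, P) = (-1*2)² = (-2)² = 4)
((10 + 5)² + J(-9, 4*(3 - 1)))*269 = ((10 + 5)² + 4)*269 = (15² + 4)*269 = (225 + 4)*269 = 229*269 = 61601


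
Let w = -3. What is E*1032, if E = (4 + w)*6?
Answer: 6192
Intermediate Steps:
E = 6 (E = (4 - 3)*6 = 1*6 = 6)
E*1032 = 6*1032 = 6192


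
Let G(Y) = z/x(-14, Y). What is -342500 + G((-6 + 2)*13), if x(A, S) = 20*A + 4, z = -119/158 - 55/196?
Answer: -1463702503993/4273584 ≈ -3.4250e+5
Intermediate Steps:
z = -16007/15484 (z = -119*1/158 - 55*1/196 = -119/158 - 55/196 = -16007/15484 ≈ -1.0338)
x(A, S) = 4 + 20*A
G(Y) = 16007/4273584 (G(Y) = -16007/(15484*(4 + 20*(-14))) = -16007/(15484*(4 - 280)) = -16007/15484/(-276) = -16007/15484*(-1/276) = 16007/4273584)
-342500 + G((-6 + 2)*13) = -342500 + 16007/4273584 = -1463702503993/4273584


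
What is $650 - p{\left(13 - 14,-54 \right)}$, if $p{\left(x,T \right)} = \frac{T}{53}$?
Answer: $\frac{34504}{53} \approx 651.02$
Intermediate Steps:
$p{\left(x,T \right)} = \frac{T}{53}$ ($p{\left(x,T \right)} = T \frac{1}{53} = \frac{T}{53}$)
$650 - p{\left(13 - 14,-54 \right)} = 650 - \frac{1}{53} \left(-54\right) = 650 - - \frac{54}{53} = 650 + \frac{54}{53} = \frac{34504}{53}$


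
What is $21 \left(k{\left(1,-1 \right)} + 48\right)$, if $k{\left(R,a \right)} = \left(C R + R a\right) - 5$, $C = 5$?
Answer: $987$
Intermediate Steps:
$k{\left(R,a \right)} = -5 + 5 R + R a$ ($k{\left(R,a \right)} = \left(5 R + R a\right) - 5 = -5 + 5 R + R a$)
$21 \left(k{\left(1,-1 \right)} + 48\right) = 21 \left(\left(-5 + 5 \cdot 1 + 1 \left(-1\right)\right) + 48\right) = 21 \left(\left(-5 + 5 - 1\right) + 48\right) = 21 \left(-1 + 48\right) = 21 \cdot 47 = 987$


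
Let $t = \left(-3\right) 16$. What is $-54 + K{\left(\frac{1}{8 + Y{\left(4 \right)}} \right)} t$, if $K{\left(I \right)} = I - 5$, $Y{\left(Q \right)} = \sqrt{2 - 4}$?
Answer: $\frac{1982}{11} + \frac{8 i \sqrt{2}}{11} \approx 180.18 + 1.0285 i$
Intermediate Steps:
$Y{\left(Q \right)} = i \sqrt{2}$ ($Y{\left(Q \right)} = \sqrt{-2} = i \sqrt{2}$)
$K{\left(I \right)} = -5 + I$
$t = -48$
$-54 + K{\left(\frac{1}{8 + Y{\left(4 \right)}} \right)} t = -54 + \left(-5 + \frac{1}{8 + i \sqrt{2}}\right) \left(-48\right) = -54 + \left(240 - \frac{48}{8 + i \sqrt{2}}\right) = 186 - \frac{48}{8 + i \sqrt{2}}$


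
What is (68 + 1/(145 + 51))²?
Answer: 177662241/38416 ≈ 4624.7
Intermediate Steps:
(68 + 1/(145 + 51))² = (68 + 1/196)² = (13329/196)² = 177662241/38416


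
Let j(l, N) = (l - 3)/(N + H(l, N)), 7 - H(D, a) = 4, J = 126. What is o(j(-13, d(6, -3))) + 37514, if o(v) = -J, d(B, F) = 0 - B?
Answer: 37388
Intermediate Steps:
H(D, a) = 3 (H(D, a) = 7 - 1*4 = 7 - 4 = 3)
d(B, F) = -B
j(l, N) = (-3 + l)/(3 + N) (j(l, N) = (l - 3)/(N + 3) = (-3 + l)/(3 + N))
o(v) = -126 (o(v) = -1*126 = -126)
o(j(-13, d(6, -3))) + 37514 = -126 + 37514 = 37388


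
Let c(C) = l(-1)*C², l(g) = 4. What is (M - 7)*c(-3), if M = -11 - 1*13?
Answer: -1116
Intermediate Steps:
M = -24 (M = -11 - 13 = -24)
c(C) = 4*C²
(M - 7)*c(-3) = (-24 - 7)*(4*(-3)²) = -124*9 = -31*36 = -1116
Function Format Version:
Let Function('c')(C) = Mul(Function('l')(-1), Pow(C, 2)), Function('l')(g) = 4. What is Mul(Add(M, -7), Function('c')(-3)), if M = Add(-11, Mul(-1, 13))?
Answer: -1116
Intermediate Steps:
M = -24 (M = Add(-11, -13) = -24)
Function('c')(C) = Mul(4, Pow(C, 2))
Mul(Add(M, -7), Function('c')(-3)) = Mul(Add(-24, -7), Mul(4, Pow(-3, 2))) = Mul(-31, Mul(4, 9)) = Mul(-31, 36) = -1116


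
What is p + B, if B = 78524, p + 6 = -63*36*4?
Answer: 69446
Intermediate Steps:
p = -9078 (p = -6 - 63*36*4 = -6 - 2268*4 = -6 - 9072 = -9078)
p + B = -9078 + 78524 = 69446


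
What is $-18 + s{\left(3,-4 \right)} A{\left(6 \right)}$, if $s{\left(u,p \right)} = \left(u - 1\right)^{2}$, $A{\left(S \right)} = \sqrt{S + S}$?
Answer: $-18 + 8 \sqrt{3} \approx -4.1436$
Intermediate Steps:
$A{\left(S \right)} = \sqrt{2} \sqrt{S}$ ($A{\left(S \right)} = \sqrt{2 S} = \sqrt{2} \sqrt{S}$)
$s{\left(u,p \right)} = \left(-1 + u\right)^{2}$
$-18 + s{\left(3,-4 \right)} A{\left(6 \right)} = -18 + \left(-1 + 3\right)^{2} \sqrt{2} \sqrt{6} = -18 + 2^{2} \cdot 2 \sqrt{3} = -18 + 4 \cdot 2 \sqrt{3} = -18 + 8 \sqrt{3}$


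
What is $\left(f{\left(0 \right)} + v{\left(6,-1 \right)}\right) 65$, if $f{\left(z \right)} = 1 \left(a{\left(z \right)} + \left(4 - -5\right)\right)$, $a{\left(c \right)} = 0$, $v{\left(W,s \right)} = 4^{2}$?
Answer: $1625$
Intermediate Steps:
$v{\left(W,s \right)} = 16$
$f{\left(z \right)} = 9$ ($f{\left(z \right)} = 1 \left(0 + \left(4 - -5\right)\right) = 1 \left(0 + \left(4 + 5\right)\right) = 1 \left(0 + 9\right) = 1 \cdot 9 = 9$)
$\left(f{\left(0 \right)} + v{\left(6,-1 \right)}\right) 65 = \left(9 + 16\right) 65 = 25 \cdot 65 = 1625$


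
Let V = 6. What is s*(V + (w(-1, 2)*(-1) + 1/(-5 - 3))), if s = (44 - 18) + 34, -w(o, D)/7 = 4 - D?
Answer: 2385/2 ≈ 1192.5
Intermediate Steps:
w(o, D) = -28 + 7*D (w(o, D) = -7*(4 - D) = -28 + 7*D)
s = 60 (s = 26 + 34 = 60)
s*(V + (w(-1, 2)*(-1) + 1/(-5 - 3))) = 60*(6 + ((-28 + 7*2)*(-1) + 1/(-5 - 3))) = 60*(6 + ((-28 + 14)*(-1) + 1/(-8))) = 60*(6 + (-14*(-1) - 1/8)) = 60*(6 + (14 - 1/8)) = 60*(6 + 111/8) = 60*(159/8) = 2385/2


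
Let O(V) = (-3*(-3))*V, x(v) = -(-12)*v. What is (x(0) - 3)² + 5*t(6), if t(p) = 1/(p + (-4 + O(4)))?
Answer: 347/38 ≈ 9.1316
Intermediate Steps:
x(v) = 12*v
O(V) = 9*V
t(p) = 1/(32 + p) (t(p) = 1/(p + (-4 + 9*4)) = 1/(p + (-4 + 36)) = 1/(p + 32) = 1/(32 + p))
(x(0) - 3)² + 5*t(6) = (12*0 - 3)² + 5/(32 + 6) = (0 - 3)² + 5/38 = (-3)² + 5*(1/38) = 9 + 5/38 = 347/38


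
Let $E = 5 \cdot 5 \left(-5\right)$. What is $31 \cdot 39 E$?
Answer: $-151125$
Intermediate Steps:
$E = -125$ ($E = 25 \left(-5\right) = -125$)
$31 \cdot 39 E = 31 \cdot 39 \left(-125\right) = 1209 \left(-125\right) = -151125$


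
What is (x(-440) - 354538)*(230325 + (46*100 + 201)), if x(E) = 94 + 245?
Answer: -83281394074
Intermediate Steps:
x(E) = 339
(x(-440) - 354538)*(230325 + (46*100 + 201)) = (339 - 354538)*(230325 + (46*100 + 201)) = -354199*(230325 + (4600 + 201)) = -354199*(230325 + 4801) = -354199*235126 = -83281394074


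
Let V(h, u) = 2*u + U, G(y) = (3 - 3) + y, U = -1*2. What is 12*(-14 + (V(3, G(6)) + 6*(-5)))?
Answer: -408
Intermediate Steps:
U = -2
G(y) = y (G(y) = 0 + y = y)
V(h, u) = -2 + 2*u (V(h, u) = 2*u - 2 = -2 + 2*u)
12*(-14 + (V(3, G(6)) + 6*(-5))) = 12*(-14 + ((-2 + 2*6) + 6*(-5))) = 12*(-14 + ((-2 + 12) - 30)) = 12*(-14 + (10 - 30)) = 12*(-14 - 20) = 12*(-34) = -408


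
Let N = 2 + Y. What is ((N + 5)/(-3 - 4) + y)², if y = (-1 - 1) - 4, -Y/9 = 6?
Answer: 25/49 ≈ 0.51020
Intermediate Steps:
Y = -54 (Y = -9*6 = -54)
N = -52 (N = 2 - 54 = -52)
y = -6 (y = -2 - 4 = -6)
((N + 5)/(-3 - 4) + y)² = ((-52 + 5)/(-3 - 4) - 6)² = (-47/(-7) - 6)² = (-47*(-⅐) - 6)² = (47/7 - 6)² = (5/7)² = 25/49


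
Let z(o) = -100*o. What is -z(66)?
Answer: 6600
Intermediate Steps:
-z(66) = -(-100)*66 = -1*(-6600) = 6600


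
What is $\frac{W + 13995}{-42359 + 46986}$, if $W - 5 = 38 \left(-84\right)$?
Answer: $\frac{1544}{661} \approx 2.3359$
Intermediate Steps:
$W = -3187$ ($W = 5 + 38 \left(-84\right) = 5 - 3192 = -3187$)
$\frac{W + 13995}{-42359 + 46986} = \frac{-3187 + 13995}{-42359 + 46986} = \frac{10808}{4627} = 10808 \cdot \frac{1}{4627} = \frac{1544}{661}$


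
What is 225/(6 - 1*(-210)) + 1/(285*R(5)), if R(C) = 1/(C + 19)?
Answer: 2567/2280 ≈ 1.1259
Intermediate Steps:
R(C) = 1/(19 + C)
225/(6 - 1*(-210)) + 1/(285*R(5)) = 225/(6 - 1*(-210)) + 1/(285*(1/(19 + 5))) = 225/(6 + 210) + 1/(285*(1/24)) = 225/216 + 1/(285*(1/24)) = 225*(1/216) + (1/285)*24 = 25/24 + 8/95 = 2567/2280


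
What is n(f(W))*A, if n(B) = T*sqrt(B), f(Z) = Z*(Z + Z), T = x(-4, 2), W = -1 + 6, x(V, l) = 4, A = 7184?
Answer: 143680*sqrt(2) ≈ 2.0319e+5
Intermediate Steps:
W = 5
T = 4
f(Z) = 2*Z**2 (f(Z) = Z*(2*Z) = 2*Z**2)
n(B) = 4*sqrt(B)
n(f(W))*A = (4*sqrt(2*5**2))*7184 = (4*sqrt(2*25))*7184 = (4*sqrt(50))*7184 = (4*(5*sqrt(2)))*7184 = (20*sqrt(2))*7184 = 143680*sqrt(2)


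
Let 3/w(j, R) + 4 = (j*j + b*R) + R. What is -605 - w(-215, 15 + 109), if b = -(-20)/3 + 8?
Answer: -87417064/144491 ≈ -605.00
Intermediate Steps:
b = 44/3 (b = -(-20)/3 + 8 = -5*(-4/3) + 8 = 20/3 + 8 = 44/3 ≈ 14.667)
w(j, R) = 3/(-4 + j² + 47*R/3) (w(j, R) = 3/(-4 + ((j*j + 44*R/3) + R)) = 3/(-4 + ((j² + 44*R/3) + R)) = 3/(-4 + (j² + 47*R/3)) = 3/(-4 + j² + 47*R/3))
-605 - w(-215, 15 + 109) = -605 - 9/(-12 + 3*(-215)² + 47*(15 + 109)) = -605 - 9/(-12 + 3*46225 + 47*124) = -605 - 9/(-12 + 138675 + 5828) = -605 - 9/144491 = -87417064/144491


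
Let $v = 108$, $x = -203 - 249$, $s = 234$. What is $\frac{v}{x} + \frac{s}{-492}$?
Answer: $- \frac{6621}{9266} \approx -0.71455$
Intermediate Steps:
$x = -452$
$\frac{v}{x} + \frac{s}{-492} = \frac{108}{-452} + \frac{234}{-492} = 108 \left(- \frac{1}{452}\right) + 234 \left(- \frac{1}{492}\right) = - \frac{27}{113} - \frac{39}{82} = - \frac{6621}{9266}$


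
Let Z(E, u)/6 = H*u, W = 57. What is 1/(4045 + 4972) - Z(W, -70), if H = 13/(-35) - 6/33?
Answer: -23047441/99187 ≈ -232.36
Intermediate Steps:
H = -213/385 (H = 13*(-1/35) - 6*1/33 = -13/35 - 2/11 = -213/385 ≈ -0.55325)
Z(E, u) = -1278*u/385 (Z(E, u) = 6*(-213*u/385) = -1278*u/385)
1/(4045 + 4972) - Z(W, -70) = 1/(4045 + 4972) - (-1278)*(-70)/385 = 1/9017 - 1*2556/11 = 1/9017 - 2556/11 = -23047441/99187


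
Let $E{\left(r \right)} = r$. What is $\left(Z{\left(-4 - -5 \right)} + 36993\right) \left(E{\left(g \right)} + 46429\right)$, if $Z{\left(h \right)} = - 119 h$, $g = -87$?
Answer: $1708814908$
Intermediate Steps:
$\left(Z{\left(-4 - -5 \right)} + 36993\right) \left(E{\left(g \right)} + 46429\right) = \left(- 119 \left(-4 - -5\right) + 36993\right) \left(-87 + 46429\right) = \left(- 119 \left(-4 + 5\right) + 36993\right) 46342 = \left(\left(-119\right) 1 + 36993\right) 46342 = \left(-119 + 36993\right) 46342 = 36874 \cdot 46342 = 1708814908$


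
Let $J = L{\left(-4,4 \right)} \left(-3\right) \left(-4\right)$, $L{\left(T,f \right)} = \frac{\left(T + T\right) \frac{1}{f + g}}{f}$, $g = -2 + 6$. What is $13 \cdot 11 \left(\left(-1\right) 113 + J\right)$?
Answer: $-16588$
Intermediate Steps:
$g = 4$
$L{\left(T,f \right)} = \frac{2 T}{f \left(4 + f\right)}$ ($L{\left(T,f \right)} = \frac{\left(T + T\right) \frac{1}{f + 4}}{f} = \frac{2 T \frac{1}{4 + f}}{f} = \frac{2 T}{f \left(4 + f\right)}$)
$J = -3$ ($J = 2 \left(-4\right) \frac{1}{4} \frac{1}{4 + 4} \left(-3\right) \left(-4\right) = 2 \left(-4\right) \frac{1}{4} \cdot \frac{1}{8} \left(-3\right) \left(-4\right) = \left(- \frac{1}{4}\right) \left(-3\right) \left(-4\right) = \frac{3}{4} \left(-4\right) = -3$)
$13 \cdot 11 \left(\left(-1\right) 113 + J\right) = 13 \cdot 11 \left(\left(-1\right) 113 - 3\right) = 143 \left(-113 - 3\right) = 143 \left(-116\right) = -16588$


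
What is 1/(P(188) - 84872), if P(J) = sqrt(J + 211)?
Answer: -84872/7203255985 - sqrt(399)/7203255985 ≈ -1.1785e-5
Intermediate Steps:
P(J) = sqrt(211 + J)
1/(P(188) - 84872) = 1/(sqrt(211 + 188) - 84872) = 1/(sqrt(399) - 84872) = 1/(-84872 + sqrt(399))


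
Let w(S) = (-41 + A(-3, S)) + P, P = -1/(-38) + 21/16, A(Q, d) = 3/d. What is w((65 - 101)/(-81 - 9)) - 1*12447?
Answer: -3793665/304 ≈ -12479.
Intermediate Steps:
P = 407/304 (P = -1*(-1/38) + 21*(1/16) = 1/38 + 21/16 = 407/304 ≈ 1.3388)
w(S) = -12057/304 + 3/S (w(S) = (-41 + 3/S) + 407/304 = -12057/304 + 3/S)
w((65 - 101)/(-81 - 9)) - 1*12447 = (-12057/304 + 3/(((65 - 101)/(-81 - 9)))) - 1*12447 = (-12057/304 + 3/((-36/(-90)))) - 12447 = (-12057/304 + 3/((-36*(-1/90)))) - 12447 = (-12057/304 + 3/(2/5)) - 12447 = (-12057/304 + 3*(5/2)) - 12447 = (-12057/304 + 15/2) - 12447 = -9777/304 - 12447 = -3793665/304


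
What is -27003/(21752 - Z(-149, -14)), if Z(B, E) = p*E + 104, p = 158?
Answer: -27003/23860 ≈ -1.1317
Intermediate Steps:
Z(B, E) = 104 + 158*E (Z(B, E) = 158*E + 104 = 104 + 158*E)
-27003/(21752 - Z(-149, -14)) = -27003/(21752 - (104 + 158*(-14))) = -27003/(21752 - (104 - 2212)) = -27003/(21752 - 1*(-2108)) = -27003/(21752 + 2108) = -27003/23860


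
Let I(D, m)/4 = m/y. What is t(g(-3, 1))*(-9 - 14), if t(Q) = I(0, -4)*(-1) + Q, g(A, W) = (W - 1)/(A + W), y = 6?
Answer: -184/3 ≈ -61.333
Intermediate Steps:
g(A, W) = (-1 + W)/(A + W)
I(D, m) = 2*m/3 (I(D, m) = 4*(m/6) = 2*m/3)
t(Q) = 8/3 + Q (t(Q) = ((2/3)*(-4))*(-1) + Q = -8/3*(-1) + Q = 8/3 + Q)
t(g(-3, 1))*(-9 - 14) = (8/3 + (-1 + 1)/(-3 + 1))*(-9 - 14) = (8/3 + 0/(-2))*(-23) = (8/3 - 1/2*0)*(-23) = (8/3 + 0)*(-23) = (8/3)*(-23) = -184/3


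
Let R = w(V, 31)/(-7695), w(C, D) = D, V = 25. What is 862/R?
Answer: -6633090/31 ≈ -2.1397e+5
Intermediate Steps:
R = -31/7695 (R = 31/(-7695) = 31*(-1/7695) = -31/7695 ≈ -0.0040286)
862/R = 862/(-31/7695) = 862*(-7695/31) = -6633090/31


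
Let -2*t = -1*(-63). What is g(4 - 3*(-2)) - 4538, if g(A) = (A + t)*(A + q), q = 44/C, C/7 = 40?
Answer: -665893/140 ≈ -4756.4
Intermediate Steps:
C = 280 (C = 7*40 = 280)
t = -63/2 (t = -(-1)*(-63)/2 = -½*63 = -63/2 ≈ -31.500)
q = 11/70 (q = 44/280 = 44*(1/280) = 11/70 ≈ 0.15714)
g(A) = (-63/2 + A)*(11/70 + A) (g(A) = (A - 63/2)*(A + 11/70) = (-63/2 + A)*(11/70 + A))
g(4 - 3*(-2)) - 4538 = (-99/20 + (4 - 3*(-2))² - 1097*(4 - 3*(-2))/35) - 4538 = (-99/20 + (4 + 6)² - 1097*(4 + 6)/35) - 4538 = (-99/20 + 10² - 1097/35*10) - 4538 = (-99/20 + 100 - 2194/7) - 4538 = -30573/140 - 4538 = -665893/140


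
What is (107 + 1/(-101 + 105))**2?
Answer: 184041/16 ≈ 11503.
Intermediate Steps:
(107 + 1/(-101 + 105))**2 = (107 + 1/4)**2 = (429/4)**2 = 184041/16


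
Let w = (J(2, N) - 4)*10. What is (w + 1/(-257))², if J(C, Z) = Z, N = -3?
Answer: 323676081/66049 ≈ 4900.5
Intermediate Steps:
w = -70 (w = (-3 - 4)*10 = -7*10 = -70)
(w + 1/(-257))² = (-70 + 1/(-257))² = (-70 - 1/257)² = (-17991/257)² = 323676081/66049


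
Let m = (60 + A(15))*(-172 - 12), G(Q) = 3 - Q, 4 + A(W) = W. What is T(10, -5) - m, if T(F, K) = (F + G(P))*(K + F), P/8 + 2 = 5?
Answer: 13009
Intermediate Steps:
P = 24 (P = -16 + 8*5 = -16 + 40 = 24)
A(W) = -4 + W
T(F, K) = (-21 + F)*(F + K) (T(F, K) = (F + (3 - 1*24))*(K + F) = (F + (3 - 24))*(F + K) = (F - 21)*(F + K) = (-21 + F)*(F + K))
m = -13064 (m = (60 + (-4 + 15))*(-172 - 12) = (60 + 11)*(-184) = 71*(-184) = -13064)
T(10, -5) - m = (10² - 21*10 - 21*(-5) + 10*(-5)) - 1*(-13064) = (100 - 210 + 105 - 50) + 13064 = -55 + 13064 = 13009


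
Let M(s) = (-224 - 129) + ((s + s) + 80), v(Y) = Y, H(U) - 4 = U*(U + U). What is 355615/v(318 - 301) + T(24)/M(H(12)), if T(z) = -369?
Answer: 110589992/5287 ≈ 20917.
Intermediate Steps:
H(U) = 4 + 2*U² (H(U) = 4 + U*(U + U) = 4 + U*(2*U) = 4 + 2*U²)
M(s) = -273 + 2*s (M(s) = -353 + (2*s + 80) = -353 + (80 + 2*s) = -273 + 2*s)
355615/v(318 - 301) + T(24)/M(H(12)) = 355615/(318 - 301) - 369/(-273 + 2*(4 + 2*12²)) = 355615/17 - 369/(-273 + 2*(4 + 2*144)) = 355615*(1/17) - 369/(-273 + 2*(4 + 288)) = 355615/17 - 369/(-273 + 2*292) = 355615/17 - 369/(-273 + 584) = 355615/17 - 369/311 = 110589992/5287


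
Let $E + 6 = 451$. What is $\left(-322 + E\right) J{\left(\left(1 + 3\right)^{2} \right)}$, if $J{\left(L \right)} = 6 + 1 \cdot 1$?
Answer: $861$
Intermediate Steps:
$E = 445$ ($E = -6 + 451 = 445$)
$J{\left(L \right)} = 7$ ($J{\left(L \right)} = 6 + 1 = 7$)
$\left(-322 + E\right) J{\left(\left(1 + 3\right)^{2} \right)} = \left(-322 + 445\right) 7 = 123 \cdot 7 = 861$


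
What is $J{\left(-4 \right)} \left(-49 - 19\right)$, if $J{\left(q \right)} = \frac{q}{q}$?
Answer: $-68$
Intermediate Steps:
$J{\left(q \right)} = 1$
$J{\left(-4 \right)} \left(-49 - 19\right) = 1 \left(-49 - 19\right) = 1 \left(-68\right) = -68$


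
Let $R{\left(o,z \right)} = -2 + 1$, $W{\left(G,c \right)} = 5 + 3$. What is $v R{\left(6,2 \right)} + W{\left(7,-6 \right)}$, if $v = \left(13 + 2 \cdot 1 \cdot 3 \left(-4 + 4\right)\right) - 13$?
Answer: $8$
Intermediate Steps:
$W{\left(G,c \right)} = 8$
$R{\left(o,z \right)} = -1$
$v = 0$ ($v = \left(13 + 2 \cdot 3 \cdot 0\right) - 13 = \left(13 + 2 \cdot 0\right) - 13 = \left(13 + 0\right) - 13 = 13 - 13 = 0$)
$v R{\left(6,2 \right)} + W{\left(7,-6 \right)} = 0 \left(-1\right) + 8 = 0 + 8 = 8$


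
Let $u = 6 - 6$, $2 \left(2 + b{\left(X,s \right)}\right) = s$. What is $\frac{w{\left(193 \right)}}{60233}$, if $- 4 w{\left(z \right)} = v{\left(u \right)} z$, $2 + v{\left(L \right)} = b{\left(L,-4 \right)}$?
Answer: $\frac{579}{120466} \approx 0.0048063$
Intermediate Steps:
$b{\left(X,s \right)} = -2 + \frac{s}{2}$
$u = 0$ ($u = 6 - 6 = 0$)
$v{\left(L \right)} = -6$ ($v{\left(L \right)} = -2 + \left(-2 + \frac{1}{2} \left(-4\right)\right) = -2 - 4 = -6$)
$w{\left(z \right)} = \frac{3 z}{2}$ ($w{\left(z \right)} = - \frac{\left(-6\right) z}{4} = \frac{3 z}{2}$)
$\frac{w{\left(193 \right)}}{60233} = \frac{\frac{3}{2} \cdot 193}{60233} = \frac{579}{2} \cdot \frac{1}{60233} = \frac{579}{120466}$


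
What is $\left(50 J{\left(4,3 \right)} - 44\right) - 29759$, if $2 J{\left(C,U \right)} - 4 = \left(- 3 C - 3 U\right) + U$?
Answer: $-30153$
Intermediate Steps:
$J{\left(C,U \right)} = 2 - U - \frac{3 C}{2}$ ($J{\left(C,U \right)} = 2 + \frac{\left(- 3 C - 3 U\right) + U}{2} = 2 + \frac{- 3 C - 2 U}{2} = 2 - \left(U + \frac{3 C}{2}\right) = 2 - U - \frac{3 C}{2}$)
$\left(50 J{\left(4,3 \right)} - 44\right) - 29759 = \left(50 \left(2 - 3 - 6\right) - 44\right) - 29759 = \left(50 \left(-7\right) - 44\right) - 29759 = \left(-350 - 44\right) - 29759 = -394 - 29759 = -30153$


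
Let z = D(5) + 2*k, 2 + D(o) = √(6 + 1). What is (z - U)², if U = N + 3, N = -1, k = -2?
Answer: (8 - √7)² ≈ 28.668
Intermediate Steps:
D(o) = -2 + √7 (D(o) = -2 + √(6 + 1) = -2 + √7)
z = -6 + √7 (z = (-2 + √7) + 2*(-2) = (-2 + √7) - 4 = -6 + √7 ≈ -3.3542)
U = 2 (U = -1 + 3 = 2)
(z - U)² = ((-6 + √7) - 1*2)² = ((-6 + √7) - 2)² = (-8 + √7)²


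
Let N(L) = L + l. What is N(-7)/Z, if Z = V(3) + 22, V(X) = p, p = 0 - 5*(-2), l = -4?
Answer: -11/32 ≈ -0.34375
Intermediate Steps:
p = 10 (p = 0 + 10 = 10)
V(X) = 10
Z = 32 (Z = 10 + 22 = 32)
N(L) = -4 + L (N(L) = L - 4 = -4 + L)
N(-7)/Z = (-4 - 7)/32 = -11*1/32 = -11/32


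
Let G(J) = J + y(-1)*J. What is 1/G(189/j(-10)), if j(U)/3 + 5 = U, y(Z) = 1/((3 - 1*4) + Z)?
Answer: -10/21 ≈ -0.47619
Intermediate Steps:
y(Z) = 1/(-1 + Z) (y(Z) = 1/((3 - 4) + Z) = 1/(-1 + Z))
j(U) = -15 + 3*U
G(J) = J/2 (G(J) = J + J/(-1 - 1) = J + J/(-2) = J - J/2 = J/2)
1/G(189/j(-10)) = 1/((189/(-15 + 3*(-10)))/2) = 1/((189/(-15 - 30))/2) = 1/((189/(-45))/2) = 1/((189*(-1/45))/2) = 1/((½)*(-21/5)) = 1/(-21/10) = -10/21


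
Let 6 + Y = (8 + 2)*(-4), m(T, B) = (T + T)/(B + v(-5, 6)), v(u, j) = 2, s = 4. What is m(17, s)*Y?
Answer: -782/3 ≈ -260.67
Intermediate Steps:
m(T, B) = 2*T/(2 + B) (m(T, B) = (T + T)/(B + 2) = (2*T)/(2 + B) = 2*T/(2 + B))
Y = -46 (Y = -6 + (8 + 2)*(-4) = -6 + 10*(-4) = -6 - 40 = -46)
m(17, s)*Y = (2*17/(2 + 4))*(-46) = (2*17/6)*(-46) = (2*17*(1/6))*(-46) = (17/3)*(-46) = -782/3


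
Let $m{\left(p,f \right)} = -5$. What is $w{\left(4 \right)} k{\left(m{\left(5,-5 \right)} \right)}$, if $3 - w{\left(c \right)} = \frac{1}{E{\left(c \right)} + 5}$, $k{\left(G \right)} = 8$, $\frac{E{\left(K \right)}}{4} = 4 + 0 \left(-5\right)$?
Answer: $\frac{496}{21} \approx 23.619$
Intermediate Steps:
$E{\left(K \right)} = 16$ ($E{\left(K \right)} = 4 \left(4 + 0 \left(-5\right)\right) = 4 \left(4 + 0\right) = 4 \cdot 4 = 16$)
$w{\left(c \right)} = \frac{62}{21}$ ($w{\left(c \right)} = 3 - \frac{1}{16 + 5} = 3 - \frac{1}{21} = \frac{62}{21}$)
$w{\left(4 \right)} k{\left(m{\left(5,-5 \right)} \right)} = \frac{62}{21} \cdot 8 = \frac{496}{21}$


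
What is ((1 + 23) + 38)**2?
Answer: 3844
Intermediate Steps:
((1 + 23) + 38)**2 = (24 + 38)**2 = 62**2 = 3844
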